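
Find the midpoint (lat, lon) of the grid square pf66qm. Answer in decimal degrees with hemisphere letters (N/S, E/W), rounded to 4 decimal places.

33.4792° S, 133.3750° E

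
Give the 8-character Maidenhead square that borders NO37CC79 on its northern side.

Latitude extended square 9; +1 → 10, wraps to 0, carry into subsquare.
Latitude subsquare c = 2; +1 → 3 = d.
The longitude characters are unchanged.

NO37cd70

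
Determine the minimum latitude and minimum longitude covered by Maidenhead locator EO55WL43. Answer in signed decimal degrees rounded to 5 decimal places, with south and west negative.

Field E=4, O=14: +4·20° lon, +14·10° lat → SW at lon -100°, lat 50°.
Square 5, 5: +5·2° lon, +5·1° lat → SW at lon -90°, lat 55°.
Subsquare w=22, l=11: +22·0.0833333° lon, +11·0.0416667° lat → SW at lon -88.1667°, lat 55.4583°.
Extended square 4, 3: +4·0.00833333° lon, +3·0.00416667° lat → SW at lon -88.1333°, lat 55.4708°.
latitude 55.47083, longitude -88.13333.

55.47083, -88.13333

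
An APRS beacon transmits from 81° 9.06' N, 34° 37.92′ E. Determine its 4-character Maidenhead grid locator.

KR71

Add 180° to longitude and 90° to latitude: 214.63, 171.15.
Field (20°×10°, letters A–R): lon ⌊214.63/20⌋ = 10 → K; lat ⌊171.15/10⌋ = 17 → R.
Square (2°×1°, digits 0–9): lon ⌊14.63/2⌋ = 7; lat ⌊1.15/1⌋ = 1.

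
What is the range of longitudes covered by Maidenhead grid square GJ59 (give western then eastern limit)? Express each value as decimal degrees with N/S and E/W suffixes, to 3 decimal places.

50.000° W, 48.000° W

Field G=6, J=9: +6·20° lon, +9·10° lat → SW at lon -60°, lat 0°.
Square 5, 9: +5·2° lon, +9·1° lat → SW at lon -50°, lat 9°.
Cell spans 2° lon × 1° lat.
west 50.000° W, east 48.000° W.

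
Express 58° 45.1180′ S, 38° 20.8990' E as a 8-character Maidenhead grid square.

KD91ef19

Offset from 180°W / 90°S: lon 218.34832°, lat 31.24803°.
Field: 218.34832/20 → 10 → K, 31.24803/10 → 3 → D; chars KD.
Square: 18.34832/2 → 9, 1.24803/1 → 1; chars 91.
Subsquare: 0.34832/0.0833333 → 4 → e, 0.24803/0.0416667 → 5 → f; chars ef.
Extended square: 0.01498/0.00833333 → 1, 0.03970/0.00416667 → 9; chars 19.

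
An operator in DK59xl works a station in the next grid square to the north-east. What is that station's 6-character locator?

DK69am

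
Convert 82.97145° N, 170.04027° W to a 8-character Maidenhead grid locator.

AR42xx53

Offset from 180°W / 90°S: lon 9.95973°, lat 172.97145°.
Field: 9.95973/20 → 0 → A, 172.97145/10 → 17 → R; chars AR.
Square: 9.95973/2 → 4, 2.97145/1 → 2; chars 42.
Subsquare: 1.95973/0.0833333 → 23 → x, 0.97145/0.0416667 → 23 → x; chars xx.
Extended square: 0.04306/0.00833333 → 5, 0.01312/0.00416667 → 3; chars 53.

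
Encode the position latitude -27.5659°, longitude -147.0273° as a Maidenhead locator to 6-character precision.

BG62lk

Add 180° to longitude and 90° to latitude: 32.9727, 62.4341.
Field (20°×10°, letters A–R): 32.9727/20 → 1 → B, 62.4341/10 → 6 → G; chars BG.
Square (2°×1°, digits 0–9): 12.9727/2 → 6, 2.4341/1 → 2; chars 62.
Subsquare (5′×2.5′, letters a–x): 0.9727/0.0833333 → 11 → l, 0.4341/0.0416667 → 10 → k; chars lk.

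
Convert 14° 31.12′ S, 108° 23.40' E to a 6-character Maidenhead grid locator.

Add 180° to longitude and 90° to latitude: 288.3900, 75.4813.
Field: 288.3900/20 → 14 → O, 75.4813/10 → 7 → H; chars OH.
Square: 8.3900/2 → 4, 5.4813/1 → 5; chars 45.
Subsquare: 0.3900/0.0833333 → 4 → e, 0.4813/0.0416667 → 11 → l; chars el.

OH45el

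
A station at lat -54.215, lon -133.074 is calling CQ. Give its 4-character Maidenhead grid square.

CD35

Offset from 180°W / 90°S: lon 46.93°, lat 35.78°.
Field: 46.93/20 → 2 → C, 35.78/10 → 3 → D; chars CD.
Square: 6.93/2 → 3, 5.78/1 → 5; chars 35.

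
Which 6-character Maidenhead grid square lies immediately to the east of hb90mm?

HB90nm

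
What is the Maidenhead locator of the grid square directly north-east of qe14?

QE25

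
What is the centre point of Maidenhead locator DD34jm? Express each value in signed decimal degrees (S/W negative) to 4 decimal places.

Field D=3, D=3: +3·20° lon, +3·10° lat → SW at lon -120°, lat -60°.
Square 3, 4: +3·2° lon, +4·1° lat → SW at lon -114°, lat -56°.
Subsquare j=9, m=12: +9·0.0833333° lon, +12·0.0416667° lat → SW at lon -113.25°, lat -55.5°.
Cell spans 0.0833333° lon × 0.0416667° lat. Centre is SW corner plus half of each.
latitude -55.4792, longitude -113.2083.

-55.4792, -113.2083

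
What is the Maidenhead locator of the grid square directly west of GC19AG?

GC09xg

Longitude subsquare a = 0; −1 → -1, wraps to 23 = x, carry into square.
Longitude square 1; −1 → 0.
The latitude characters are unchanged.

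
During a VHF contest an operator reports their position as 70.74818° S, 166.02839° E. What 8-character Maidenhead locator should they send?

Shift to the Maidenhead origin (180°W, 90°S): lon 346.02839, lat 19.25182.
Field (20°×10°, letters A–R): 346.02839/20 → 17 → R, 19.25182/10 → 1 → B; chars RB.
Square (2°×1°, digits 0–9): 6.02839/2 → 3, 9.25182/1 → 9; chars 39.
Subsquare (5′×2.5′, letters a–x): 0.02839/0.0833333 → 0 → a, 0.25182/0.0416667 → 6 → g; chars ag.
Extended square (30″×15″, digits 0–9): 0.02839/0.00833333 → 3, 0.00182/0.00416667 → 0; chars 30.

RB39ag30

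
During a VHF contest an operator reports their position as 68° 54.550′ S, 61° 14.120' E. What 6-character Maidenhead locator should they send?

MC01oc

Shift to the Maidenhead origin (180°W, 90°S): lon 241.2353, lat 21.0908.
Field: lon ⌊241.2353/20⌋ = 12 → M; lat ⌊21.0908/10⌋ = 2 → C.
Square: lon ⌊1.2353/2⌋ = 0; lat ⌊1.0908/1⌋ = 1.
Subsquare: lon ⌊1.2353/0.0833333⌋ = 14 → o; lat ⌊0.0908/0.0416667⌋ = 2 → c.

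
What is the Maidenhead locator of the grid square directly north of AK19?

Latitude square 9; +1 → 10, wraps to 0, carry into field.
Latitude field K = 10; +1 → 11 = L.
The longitude characters are unchanged.

AL10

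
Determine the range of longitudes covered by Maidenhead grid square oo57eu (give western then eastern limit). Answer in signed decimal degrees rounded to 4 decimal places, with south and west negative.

110.3333, 110.4167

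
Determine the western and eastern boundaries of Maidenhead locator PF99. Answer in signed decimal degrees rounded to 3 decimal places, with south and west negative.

138.000, 140.000

Field P=15, F=5: +15·20° lon, +5·10° lat → SW at lon 120°, lat -40°.
Square 9, 9: +9·2° lon, +9·1° lat → SW at lon 138°, lat -31°.
Cell spans 2° lon × 1° lat.
west 138.000, east 140.000.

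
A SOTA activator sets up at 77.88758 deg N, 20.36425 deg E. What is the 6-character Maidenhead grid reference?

KQ07ev

Add 180° to longitude and 90° to latitude: 200.3642, 167.8876.
Field: 200.3642/20 → 10 → K, 167.8876/10 → 16 → Q; chars KQ.
Square: 0.3642/2 → 0, 7.8876/1 → 7; chars 07.
Subsquare: 0.3642/0.0833333 → 4 → e, 0.8876/0.0416667 → 21 → v; chars ev.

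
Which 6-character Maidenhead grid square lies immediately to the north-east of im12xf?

IM22ag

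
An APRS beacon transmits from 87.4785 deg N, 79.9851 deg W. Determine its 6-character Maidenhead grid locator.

Shift to the Maidenhead origin (180°W, 90°S): lon 100.0149, lat 177.4785.
Field: 100.0149/20 → 5 → F, 177.4785/10 → 17 → R; chars FR.
Square: 0.0149/2 → 0, 7.4785/1 → 7; chars 07.
Subsquare: 0.0149/0.0833333 → 0 → a, 0.4785/0.0416667 → 11 → l; chars al.

FR07al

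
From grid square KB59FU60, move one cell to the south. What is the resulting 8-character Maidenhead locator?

Latitude extended square 0; −1 → -1, wraps to 9, carry into subsquare.
Latitude subsquare u = 20; −1 → 19 = t.
The longitude characters are unchanged.

KB59ft69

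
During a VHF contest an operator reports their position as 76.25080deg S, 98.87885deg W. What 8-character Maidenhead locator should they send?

EB03nr49

Shift to the Maidenhead origin (180°W, 90°S): lon 81.12115, lat 13.74920.
Field: lon ⌊81.12115/20⌋ = 4 → E; lat ⌊13.74920/10⌋ = 1 → B.
Square: lon ⌊1.12115/2⌋ = 0; lat ⌊3.74920/1⌋ = 3.
Subsquare: lon ⌊1.12115/0.0833333⌋ = 13 → n; lat ⌊0.74920/0.0416667⌋ = 17 → r.
Extended square: lon ⌊0.03782/0.00833333⌋ = 4; lat ⌊0.04087/0.00416667⌋ = 9.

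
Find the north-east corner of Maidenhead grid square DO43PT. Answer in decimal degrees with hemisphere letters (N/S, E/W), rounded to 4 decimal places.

53.8333° N, 110.6667° W

Field D=3, O=14: +3·20° lon, +14·10° lat → SW at lon -120°, lat 50°.
Square 4, 3: +4·2° lon, +3·1° lat → SW at lon -112°, lat 53°.
Subsquare p=15, t=19: +15·0.0833333° lon, +19·0.0416667° lat → SW at lon -110.75°, lat 53.7917°.
Cell spans 0.0833333° lon × 0.0416667° lat. NE corner is SW corner plus one full cell.
latitude 53.8333° N, longitude 110.6667° W.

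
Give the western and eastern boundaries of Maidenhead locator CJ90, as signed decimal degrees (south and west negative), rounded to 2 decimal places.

-122.00, -120.00

Field C=2, J=9: +2·20° lon, +9·10° lat → SW at lon -140°, lat 0°.
Square 9, 0: +9·2° lon, +0·1° lat → SW at lon -122°, lat 0°.
Cell spans 2° lon × 1° lat.
west -122.00, east -120.00.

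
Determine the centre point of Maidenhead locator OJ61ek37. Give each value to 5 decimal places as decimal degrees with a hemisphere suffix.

1.44792° N, 112.36250° E

Field O=14, J=9: +14·20° lon, +9·10° lat → SW at lon 100°, lat 0°.
Square 6, 1: +6·2° lon, +1·1° lat → SW at lon 112°, lat 1°.
Subsquare e=4, k=10: +4·0.0833333° lon, +10·0.0416667° lat → SW at lon 112.333°, lat 1.41667°.
Extended square 3, 7: +3·0.00833333° lon, +7·0.00416667° lat → SW at lon 112.358°, lat 1.44583°.
Cell spans 0.00833333° lon × 0.00416667° lat. Centre is SW corner plus half of each.
latitude 1.44792° N, longitude 112.36250° E.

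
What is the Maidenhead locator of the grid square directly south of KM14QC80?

Latitude extended square 0; −1 → -1, wraps to 9, carry into subsquare.
Latitude subsquare c = 2; −1 → 1 = b.
The longitude characters are unchanged.

KM14qb89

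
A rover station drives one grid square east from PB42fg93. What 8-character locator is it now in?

PB42gg03

Longitude extended square 9; +1 → 10, wraps to 0, carry into subsquare.
Longitude subsquare f = 5; +1 → 6 = g.
The latitude characters are unchanged.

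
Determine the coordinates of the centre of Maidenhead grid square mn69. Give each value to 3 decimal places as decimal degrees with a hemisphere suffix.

49.500° N, 73.000° E

Field M=12, N=13: +12·20° lon, +13·10° lat → SW at lon 60°, lat 40°.
Square 6, 9: +6·2° lon, +9·1° lat → SW at lon 72°, lat 49°.
Cell spans 2° lon × 1° lat. Centre is SW corner plus half of each.
latitude 49.500° N, longitude 73.000° E.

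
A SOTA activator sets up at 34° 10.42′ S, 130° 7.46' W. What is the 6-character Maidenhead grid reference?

CF45wt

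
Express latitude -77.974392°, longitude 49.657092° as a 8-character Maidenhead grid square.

LB42ta86

Add 180° to longitude and 90° to latitude: 229.65709, 12.02561.
Field: lon ⌊229.65709/20⌋ = 11 → L; lat ⌊12.02561/10⌋ = 1 → B.
Square: lon ⌊9.65709/2⌋ = 4; lat ⌊2.02561/1⌋ = 2.
Subsquare: lon ⌊1.65709/0.0833333⌋ = 19 → t; lat ⌊0.02561/0.0416667⌋ = 0 → a.
Extended square: lon ⌊0.07376/0.00833333⌋ = 8; lat ⌊0.02561/0.00416667⌋ = 6.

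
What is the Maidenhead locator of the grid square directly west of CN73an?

CN63xn

Longitude subsquare a = 0; −1 → -1, wraps to 23 = x, carry into square.
Longitude square 7; −1 → 6.
The latitude characters are unchanged.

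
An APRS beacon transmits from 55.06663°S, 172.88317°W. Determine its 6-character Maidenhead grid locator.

Shift to the Maidenhead origin (180°W, 90°S): lon 7.1168, lat 34.9334.
Field: 7.1168/20 → 0 → A, 34.9334/10 → 3 → D; chars AD.
Square: 7.1168/2 → 3, 4.9334/1 → 4; chars 34.
Subsquare: 1.1168/0.0833333 → 13 → n, 0.9334/0.0416667 → 22 → w; chars nw.

AD34nw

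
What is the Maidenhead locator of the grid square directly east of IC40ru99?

Longitude extended square 9; +1 → 10, wraps to 0, carry into subsquare.
Longitude subsquare r = 17; +1 → 18 = s.
The latitude characters are unchanged.

IC40su09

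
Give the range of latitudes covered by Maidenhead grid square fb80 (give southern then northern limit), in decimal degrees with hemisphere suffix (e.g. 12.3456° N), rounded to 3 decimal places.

Field F=5, B=1: +5·20° lon, +1·10° lat → SW at lon -80°, lat -80°.
Square 8, 0: +8·2° lon, +0·1° lat → SW at lon -64°, lat -80°.
Cell spans 2° lon × 1° lat.
south 80.000° S, north 79.000° S.

80.000° S, 79.000° S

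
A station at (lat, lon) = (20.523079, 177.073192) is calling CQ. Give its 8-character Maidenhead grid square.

Add 180° to longitude and 90° to latitude: 357.07319, 110.52308.
Field (20°×10°, letters A–R): 357.07319/20 → 17 → R, 110.52308/10 → 11 → L; chars RL.
Square (2°×1°, digits 0–9): 17.07319/2 → 8, 0.52308/1 → 0; chars 80.
Subsquare (5′×2.5′, letters a–x): 1.07319/0.0833333 → 12 → m, 0.52308/0.0416667 → 12 → m; chars mm.
Extended square (30″×15″, digits 0–9): 0.07319/0.00833333 → 8, 0.02308/0.00416667 → 5; chars 85.

RL80mm85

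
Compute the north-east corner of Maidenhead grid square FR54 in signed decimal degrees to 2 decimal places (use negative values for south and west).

85.00, -68.00

Field F=5, R=17: +5·20° lon, +17·10° lat → SW at lon -80°, lat 80°.
Square 5, 4: +5·2° lon, +4·1° lat → SW at lon -70°, lat 84°.
Cell spans 2° lon × 1° lat. NE corner is SW corner plus one full cell.
latitude 85.00, longitude -68.00.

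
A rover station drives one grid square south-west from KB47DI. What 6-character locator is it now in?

KB47ch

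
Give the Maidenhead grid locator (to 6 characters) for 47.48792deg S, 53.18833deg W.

Shift to the Maidenhead origin (180°W, 90°S): lon 126.8117, lat 42.5121.
Field: lon ⌊126.8117/20⌋ = 6 → G; lat ⌊42.5121/10⌋ = 4 → E.
Square: lon ⌊6.8117/2⌋ = 3; lat ⌊2.5121/1⌋ = 2.
Subsquare: lon ⌊0.8117/0.0833333⌋ = 9 → j; lat ⌊0.5121/0.0416667⌋ = 12 → m.

GE32jm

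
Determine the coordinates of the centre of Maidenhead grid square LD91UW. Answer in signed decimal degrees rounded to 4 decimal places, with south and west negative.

-58.0625, 59.7083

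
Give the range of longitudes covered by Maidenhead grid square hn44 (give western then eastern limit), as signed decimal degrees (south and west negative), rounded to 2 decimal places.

Field H=7, N=13: +7·20° lon, +13·10° lat → SW at lon -40°, lat 40°.
Square 4, 4: +4·2° lon, +4·1° lat → SW at lon -32°, lat 44°.
Cell spans 2° lon × 1° lat.
west -32.00, east -30.00.

-32.00, -30.00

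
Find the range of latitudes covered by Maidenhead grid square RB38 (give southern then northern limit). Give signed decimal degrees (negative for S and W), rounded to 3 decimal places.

-72.000, -71.000

Field R=17, B=1: +17·20° lon, +1·10° lat → SW at lon 160°, lat -80°.
Square 3, 8: +3·2° lon, +8·1° lat → SW at lon 166°, lat -72°.
Cell spans 2° lon × 1° lat.
south -72.000, north -71.000.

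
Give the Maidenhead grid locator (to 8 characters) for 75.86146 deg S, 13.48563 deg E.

JB64rd83

Shift to the Maidenhead origin (180°W, 90°S): lon 193.48563, lat 14.13854.
Field: lon ⌊193.48563/20⌋ = 9 → J; lat ⌊14.13854/10⌋ = 1 → B.
Square: lon ⌊13.48563/2⌋ = 6; lat ⌊4.13854/1⌋ = 4.
Subsquare: lon ⌊1.48563/0.0833333⌋ = 17 → r; lat ⌊0.13854/0.0416667⌋ = 3 → d.
Extended square: lon ⌊0.06896/0.00833333⌋ = 8; lat ⌊0.01354/0.00416667⌋ = 3.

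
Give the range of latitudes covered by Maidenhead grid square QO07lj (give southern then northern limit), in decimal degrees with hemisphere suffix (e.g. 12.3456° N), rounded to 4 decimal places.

Field Q=16, O=14: +16·20° lon, +14·10° lat → SW at lon 140°, lat 50°.
Square 0, 7: +0·2° lon, +7·1° lat → SW at lon 140°, lat 57°.
Subsquare l=11, j=9: +11·0.0833333° lon, +9·0.0416667° lat → SW at lon 140.917°, lat 57.375°.
Cell spans 0.0833333° lon × 0.0416667° lat.
south 57.3750° N, north 57.4167° N.

57.3750° N, 57.4167° N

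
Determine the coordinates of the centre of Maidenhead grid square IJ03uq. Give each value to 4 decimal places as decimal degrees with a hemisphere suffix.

3.6875° N, 18.2917° W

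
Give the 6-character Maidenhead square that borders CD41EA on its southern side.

CD40ex

Latitude subsquare a = 0; −1 → -1, wraps to 23 = x, carry into square.
Latitude square 1; −1 → 0.
The longitude characters are unchanged.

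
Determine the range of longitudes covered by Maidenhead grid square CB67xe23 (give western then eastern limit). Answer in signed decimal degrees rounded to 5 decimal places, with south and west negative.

Field C=2, B=1: +2·20° lon, +1·10° lat → SW at lon -140°, lat -80°.
Square 6, 7: +6·2° lon, +7·1° lat → SW at lon -128°, lat -73°.
Subsquare x=23, e=4: +23·0.0833333° lon, +4·0.0416667° lat → SW at lon -126.083°, lat -72.8333°.
Extended square 2, 3: +2·0.00833333° lon, +3·0.00416667° lat → SW at lon -126.067°, lat -72.8208°.
Cell spans 0.00833333° lon × 0.00416667° lat.
west -126.06667, east -126.05833.

-126.06667, -126.05833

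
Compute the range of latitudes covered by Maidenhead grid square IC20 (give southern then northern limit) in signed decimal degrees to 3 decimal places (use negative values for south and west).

Field I=8, C=2: +8·20° lon, +2·10° lat → SW at lon -20°, lat -70°.
Square 2, 0: +2·2° lon, +0·1° lat → SW at lon -16°, lat -70°.
Cell spans 2° lon × 1° lat.
south -70.000, north -69.000.

-70.000, -69.000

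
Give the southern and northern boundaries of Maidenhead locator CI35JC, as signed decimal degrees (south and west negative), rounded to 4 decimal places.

Field C=2, I=8: +2·20° lon, +8·10° lat → SW at lon -140°, lat -10°.
Square 3, 5: +3·2° lon, +5·1° lat → SW at lon -134°, lat -5°.
Subsquare j=9, c=2: +9·0.0833333° lon, +2·0.0416667° lat → SW at lon -133.25°, lat -4.91667°.
Cell spans 0.0833333° lon × 0.0416667° lat.
south -4.9167, north -4.8750.

-4.9167, -4.8750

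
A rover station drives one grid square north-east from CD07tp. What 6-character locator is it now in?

Longitude subsquare t = 19; +1 → 20 = u.
Latitude subsquare p = 15; +1 → 16 = q.

CD07uq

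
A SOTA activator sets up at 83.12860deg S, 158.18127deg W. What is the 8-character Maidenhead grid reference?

BA06vu89

Add 180° to longitude and 90° to latitude: 21.81873, 6.87140.
Field: 21.81873/20 → 1 → B, 6.87140/10 → 0 → A; chars BA.
Square: 1.81873/2 → 0, 6.87140/1 → 6; chars 06.
Subsquare: 1.81873/0.0833333 → 21 → v, 0.87140/0.0416667 → 20 → u; chars vu.
Extended square: 0.06873/0.00833333 → 8, 0.03807/0.00416667 → 9; chars 89.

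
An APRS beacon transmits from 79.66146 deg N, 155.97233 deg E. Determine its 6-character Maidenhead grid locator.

QQ79xp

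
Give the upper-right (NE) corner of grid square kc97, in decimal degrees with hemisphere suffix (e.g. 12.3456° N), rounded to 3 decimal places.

62.000° S, 40.000° E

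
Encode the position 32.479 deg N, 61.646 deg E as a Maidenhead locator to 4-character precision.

Offset from 180°W / 90°S: lon 241.65°, lat 122.48°.
Field (20°×10°, letters A–R): 241.65/20 → 12 → M, 122.48/10 → 12 → M; chars MM.
Square (2°×1°, digits 0–9): 1.65/2 → 0, 2.48/1 → 2; chars 02.

MM02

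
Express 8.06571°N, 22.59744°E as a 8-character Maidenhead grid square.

Offset from 180°W / 90°S: lon 202.59744°, lat 98.06571°.
Field: 202.59744/20 → 10 → K, 98.06571/10 → 9 → J; chars KJ.
Square: 2.59744/2 → 1, 8.06571/1 → 8; chars 18.
Subsquare: 0.59744/0.0833333 → 7 → h, 0.06571/0.0416667 → 1 → b; chars hb.
Extended square: 0.01411/0.00833333 → 1, 0.02404/0.00416667 → 5; chars 15.

KJ18hb15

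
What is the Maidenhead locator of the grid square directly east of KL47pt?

Longitude subsquare p = 15; +1 → 16 = q.
The latitude characters are unchanged.

KL47qt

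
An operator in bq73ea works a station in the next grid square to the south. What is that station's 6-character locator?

Latitude subsquare a = 0; −1 → -1, wraps to 23 = x, carry into square.
Latitude square 3; −1 → 2.
The longitude characters are unchanged.

BQ72ex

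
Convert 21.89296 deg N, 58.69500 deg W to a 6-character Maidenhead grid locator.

Shift to the Maidenhead origin (180°W, 90°S): lon 121.3050, lat 111.8930.
Field: 121.3050/20 → 6 → G, 111.8930/10 → 11 → L; chars GL.
Square: 1.3050/2 → 0, 1.8930/1 → 1; chars 01.
Subsquare: 1.3050/0.0833333 → 15 → p, 0.8930/0.0416667 → 21 → v; chars pv.

GL01pv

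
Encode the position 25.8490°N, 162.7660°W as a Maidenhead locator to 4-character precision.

Shift to the Maidenhead origin (180°W, 90°S): lon 17.23, lat 115.85.
Field: 17.23/20 → 0 → A, 115.85/10 → 11 → L; chars AL.
Square: 17.23/2 → 8, 5.85/1 → 5; chars 85.

AL85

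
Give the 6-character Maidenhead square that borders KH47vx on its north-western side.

KH48ua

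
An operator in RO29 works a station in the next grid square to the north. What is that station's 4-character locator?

Latitude square 9; +1 → 10, wraps to 0, carry into field.
Latitude field O = 14; +1 → 15 = P.
The longitude characters are unchanged.

RP20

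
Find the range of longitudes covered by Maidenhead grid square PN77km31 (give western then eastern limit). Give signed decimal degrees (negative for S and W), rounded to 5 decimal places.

134.85833, 134.86667

Field P=15, N=13: +15·20° lon, +13·10° lat → SW at lon 120°, lat 40°.
Square 7, 7: +7·2° lon, +7·1° lat → SW at lon 134°, lat 47°.
Subsquare k=10, m=12: +10·0.0833333° lon, +12·0.0416667° lat → SW at lon 134.833°, lat 47.5°.
Extended square 3, 1: +3·0.00833333° lon, +1·0.00416667° lat → SW at lon 134.858°, lat 47.5042°.
Cell spans 0.00833333° lon × 0.00416667° lat.
west 134.85833, east 134.86667.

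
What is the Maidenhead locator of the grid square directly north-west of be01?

AE92

Longitude square 0; −1 → -1, wraps to 9, carry into field.
Longitude field B = 1; −1 → 0 = A.
Latitude square 1; +1 → 2.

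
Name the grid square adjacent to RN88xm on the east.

Longitude subsquare x = 23; +1 → 24, wraps to 0 = a, carry into square.
Longitude square 8; +1 → 9.
The latitude characters are unchanged.

RN98am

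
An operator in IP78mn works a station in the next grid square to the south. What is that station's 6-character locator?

Latitude subsquare n = 13; −1 → 12 = m.
The longitude characters are unchanged.

IP78mm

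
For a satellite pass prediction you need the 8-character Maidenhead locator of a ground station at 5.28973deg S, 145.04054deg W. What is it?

BI74lr50

Shift to the Maidenhead origin (180°W, 90°S): lon 34.95946, lat 84.71027.
Field: 34.95946/20 → 1 → B, 84.71027/10 → 8 → I; chars BI.
Square: 14.95946/2 → 7, 4.71027/1 → 4; chars 74.
Subsquare: 0.95946/0.0833333 → 11 → l, 0.71027/0.0416667 → 17 → r; chars lr.
Extended square: 0.04279/0.00833333 → 5, 0.00194/0.00416667 → 0; chars 50.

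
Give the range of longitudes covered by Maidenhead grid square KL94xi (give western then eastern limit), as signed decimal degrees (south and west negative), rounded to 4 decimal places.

39.9167, 40.0000

Field K=10, L=11: +10·20° lon, +11·10° lat → SW at lon 20°, lat 20°.
Square 9, 4: +9·2° lon, +4·1° lat → SW at lon 38°, lat 24°.
Subsquare x=23, i=8: +23·0.0833333° lon, +8·0.0416667° lat → SW at lon 39.9167°, lat 24.3333°.
Cell spans 0.0833333° lon × 0.0416667° lat.
west 39.9167, east 40.0000.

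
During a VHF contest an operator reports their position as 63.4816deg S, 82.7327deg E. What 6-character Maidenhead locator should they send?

Add 180° to longitude and 90° to latitude: 262.7327, 26.5184.
Field: 262.7327/20 → 13 → N, 26.5184/10 → 2 → C; chars NC.
Square: 2.7327/2 → 1, 6.5184/1 → 6; chars 16.
Subsquare: 0.7327/0.0833333 → 8 → i, 0.5184/0.0416667 → 12 → m; chars im.

NC16im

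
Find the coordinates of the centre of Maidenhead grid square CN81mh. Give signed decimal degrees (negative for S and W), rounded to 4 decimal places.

41.3125, -122.9583

Field C=2, N=13: +2·20° lon, +13·10° lat → SW at lon -140°, lat 40°.
Square 8, 1: +8·2° lon, +1·1° lat → SW at lon -124°, lat 41°.
Subsquare m=12, h=7: +12·0.0833333° lon, +7·0.0416667° lat → SW at lon -123°, lat 41.2917°.
Cell spans 0.0833333° lon × 0.0416667° lat. Centre is SW corner plus half of each.
latitude 41.3125, longitude -122.9583.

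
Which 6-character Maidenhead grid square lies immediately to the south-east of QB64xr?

QB74aq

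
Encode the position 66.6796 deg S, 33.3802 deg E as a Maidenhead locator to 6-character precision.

Offset from 180°W / 90°S: lon 213.3802°, lat 23.3204°.
Field: lon ⌊213.3802/20⌋ = 10 → K; lat ⌊23.3204/10⌋ = 2 → C.
Square: lon ⌊13.3802/2⌋ = 6; lat ⌊3.3204/1⌋ = 3.
Subsquare: lon ⌊1.3802/0.0833333⌋ = 16 → q; lat ⌊0.3204/0.0416667⌋ = 7 → h.

KC63qh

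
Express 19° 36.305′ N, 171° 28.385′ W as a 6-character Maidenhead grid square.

AK49go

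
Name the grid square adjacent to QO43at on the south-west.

Longitude subsquare a = 0; −1 → -1, wraps to 23 = x, carry into square.
Longitude square 4; −1 → 3.
Latitude subsquare t = 19; −1 → 18 = s.

QO33xs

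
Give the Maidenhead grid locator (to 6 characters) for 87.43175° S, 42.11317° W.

Add 180° to longitude and 90° to latitude: 137.8868, 2.5683.
Field (20°×10°, letters A–R): 137.8868/20 → 6 → G, 2.5683/10 → 0 → A; chars GA.
Square (2°×1°, digits 0–9): 17.8868/2 → 8, 2.5683/1 → 2; chars 82.
Subsquare (5′×2.5′, letters a–x): 1.8868/0.0833333 → 22 → w, 0.5683/0.0416667 → 13 → n; chars wn.

GA82wn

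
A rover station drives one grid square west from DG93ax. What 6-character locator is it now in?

DG83xx

Longitude subsquare a = 0; −1 → -1, wraps to 23 = x, carry into square.
Longitude square 9; −1 → 8.
The latitude characters are unchanged.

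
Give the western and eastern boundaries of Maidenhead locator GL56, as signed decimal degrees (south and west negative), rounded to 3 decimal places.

-50.000, -48.000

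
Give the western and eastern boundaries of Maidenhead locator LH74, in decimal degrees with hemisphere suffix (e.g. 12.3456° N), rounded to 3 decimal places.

54.000° E, 56.000° E

Field L=11, H=7: +11·20° lon, +7·10° lat → SW at lon 40°, lat -20°.
Square 7, 4: +7·2° lon, +4·1° lat → SW at lon 54°, lat -16°.
Cell spans 2° lon × 1° lat.
west 54.000° E, east 56.000° E.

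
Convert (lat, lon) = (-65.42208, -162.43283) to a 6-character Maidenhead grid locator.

Add 180° to longitude and 90° to latitude: 17.5672, 24.5779.
Field: lon ⌊17.5672/20⌋ = 0 → A; lat ⌊24.5779/10⌋ = 2 → C.
Square: lon ⌊17.5672/2⌋ = 8; lat ⌊4.5779/1⌋ = 4.
Subsquare: lon ⌊1.5672/0.0833333⌋ = 18 → s; lat ⌊0.5779/0.0416667⌋ = 13 → n.

AC84sn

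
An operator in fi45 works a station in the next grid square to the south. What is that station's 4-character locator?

Latitude square 5; −1 → 4.
The longitude characters are unchanged.

FI44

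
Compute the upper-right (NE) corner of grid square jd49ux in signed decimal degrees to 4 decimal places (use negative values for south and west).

-50.0000, 9.7500

Field J=9, D=3: +9·20° lon, +3·10° lat → SW at lon 0°, lat -60°.
Square 4, 9: +4·2° lon, +9·1° lat → SW at lon 8°, lat -51°.
Subsquare u=20, x=23: +20·0.0833333° lon, +23·0.0416667° lat → SW at lon 9.66667°, lat -50.0417°.
Cell spans 0.0833333° lon × 0.0416667° lat. NE corner is SW corner plus one full cell.
latitude -50.0000, longitude 9.7500.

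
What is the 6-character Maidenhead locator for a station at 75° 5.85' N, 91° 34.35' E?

Shift to the Maidenhead origin (180°W, 90°S): lon 271.5725, lat 165.0975.
Field (20°×10°, letters A–R): 271.5725/20 → 13 → N, 165.0975/10 → 16 → Q; chars NQ.
Square (2°×1°, digits 0–9): 11.5725/2 → 5, 5.0975/1 → 5; chars 55.
Subsquare (5′×2.5′, letters a–x): 1.5725/0.0833333 → 18 → s, 0.0975/0.0416667 → 2 → c; chars sc.

NQ55sc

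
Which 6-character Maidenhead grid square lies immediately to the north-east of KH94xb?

LH04ac

Longitude subsquare x = 23; +1 → 24, wraps to 0 = a, carry into square.
Longitude square 9; +1 → 10, wraps to 0, carry into field.
Longitude field K = 10; +1 → 11 = L.
Latitude subsquare b = 1; +1 → 2 = c.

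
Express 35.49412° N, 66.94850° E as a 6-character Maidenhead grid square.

MM35ll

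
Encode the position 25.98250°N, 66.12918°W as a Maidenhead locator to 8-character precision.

FL65wx45

Shift to the Maidenhead origin (180°W, 90°S): lon 113.87082, lat 115.98250.
Field: 113.87082/20 → 5 → F, 115.98250/10 → 11 → L; chars FL.
Square: 13.87082/2 → 6, 5.98250/1 → 5; chars 65.
Subsquare: 1.87082/0.0833333 → 22 → w, 0.98250/0.0416667 → 23 → x; chars wx.
Extended square: 0.03749/0.00833333 → 4, 0.02417/0.00416667 → 5; chars 45.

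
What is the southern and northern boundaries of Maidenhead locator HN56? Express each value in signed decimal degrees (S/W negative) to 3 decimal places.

46.000, 47.000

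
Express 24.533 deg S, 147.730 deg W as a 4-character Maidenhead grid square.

Offset from 180°W / 90°S: lon 32.27°, lat 65.47°.
Field (20°×10°, letters A–R): lon ⌊32.27/20⌋ = 1 → B; lat ⌊65.47/10⌋ = 6 → G.
Square (2°×1°, digits 0–9): lon ⌊12.27/2⌋ = 6; lat ⌊5.47/1⌋ = 5.

BG65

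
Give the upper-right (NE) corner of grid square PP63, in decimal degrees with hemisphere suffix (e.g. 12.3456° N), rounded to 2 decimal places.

Field P=15, P=15: +15·20° lon, +15·10° lat → SW at lon 120°, lat 60°.
Square 6, 3: +6·2° lon, +3·1° lat → SW at lon 132°, lat 63°.
Cell spans 2° lon × 1° lat. NE corner is SW corner plus one full cell.
latitude 64.00° N, longitude 134.00° E.

64.00° N, 134.00° E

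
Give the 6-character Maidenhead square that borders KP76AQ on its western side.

KP66xq

Longitude subsquare a = 0; −1 → -1, wraps to 23 = x, carry into square.
Longitude square 7; −1 → 6.
The latitude characters are unchanged.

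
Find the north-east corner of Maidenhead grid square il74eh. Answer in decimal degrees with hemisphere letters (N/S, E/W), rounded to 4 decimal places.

24.3333° N, 5.5833° W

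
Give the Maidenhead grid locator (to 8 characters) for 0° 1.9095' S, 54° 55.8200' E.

Add 180° to longitude and 90° to latitude: 234.93033, 89.96818.
Field (20°×10°, letters A–R): 234.93033/20 → 11 → L, 89.96818/10 → 8 → I; chars LI.
Square (2°×1°, digits 0–9): 14.93033/2 → 7, 9.96818/1 → 9; chars 79.
Subsquare (5′×2.5′, letters a–x): 0.93033/0.0833333 → 11 → l, 0.96818/0.0416667 → 23 → x; chars lx.
Extended square (30″×15″, digits 0–9): 0.01367/0.00833333 → 1, 0.00984/0.00416667 → 2; chars 12.

LI79lx12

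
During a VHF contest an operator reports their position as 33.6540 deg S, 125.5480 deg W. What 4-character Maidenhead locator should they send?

CF76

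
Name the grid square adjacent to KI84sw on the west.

Longitude subsquare s = 18; −1 → 17 = r.
The latitude characters are unchanged.

KI84rw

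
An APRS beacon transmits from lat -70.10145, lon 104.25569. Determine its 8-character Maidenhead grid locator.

Shift to the Maidenhead origin (180°W, 90°S): lon 284.25569, lat 19.89855.
Field: 284.25569/20 → 14 → O, 19.89855/10 → 1 → B; chars OB.
Square: 4.25569/2 → 2, 9.89855/1 → 9; chars 29.
Subsquare: 0.25569/0.0833333 → 3 → d, 0.89855/0.0416667 → 21 → v; chars dv.
Extended square: 0.00569/0.00833333 → 0, 0.02355/0.00416667 → 5; chars 05.

OB29dv05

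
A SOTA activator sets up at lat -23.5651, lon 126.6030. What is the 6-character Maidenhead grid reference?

PG36hk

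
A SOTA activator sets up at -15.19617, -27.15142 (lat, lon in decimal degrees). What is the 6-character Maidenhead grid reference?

HH64kt

Add 180° to longitude and 90° to latitude: 152.8486, 74.8038.
Field: 152.8486/20 → 7 → H, 74.8038/10 → 7 → H; chars HH.
Square: 12.8486/2 → 6, 4.8038/1 → 4; chars 64.
Subsquare: 0.8486/0.0833333 → 10 → k, 0.8038/0.0416667 → 19 → t; chars kt.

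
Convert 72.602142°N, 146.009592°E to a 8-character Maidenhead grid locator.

QQ32ao14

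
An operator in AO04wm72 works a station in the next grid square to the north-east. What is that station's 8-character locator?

AO04wm83

Longitude extended square 7; +1 → 8.
Latitude extended square 2; +1 → 3.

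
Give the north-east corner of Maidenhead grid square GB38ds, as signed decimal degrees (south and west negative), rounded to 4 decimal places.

-71.2083, -53.6667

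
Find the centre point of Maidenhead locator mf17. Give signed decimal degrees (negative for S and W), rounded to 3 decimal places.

Field M=12, F=5: +12·20° lon, +5·10° lat → SW at lon 60°, lat -40°.
Square 1, 7: +1·2° lon, +7·1° lat → SW at lon 62°, lat -33°.
Cell spans 2° lon × 1° lat. Centre is SW corner plus half of each.
latitude -32.500, longitude 63.000.

-32.500, 63.000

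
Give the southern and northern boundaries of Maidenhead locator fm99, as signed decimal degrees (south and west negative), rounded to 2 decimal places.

Field F=5, M=12: +5·20° lon, +12·10° lat → SW at lon -80°, lat 30°.
Square 9, 9: +9·2° lon, +9·1° lat → SW at lon -62°, lat 39°.
Cell spans 2° lon × 1° lat.
south 39.00, north 40.00.

39.00, 40.00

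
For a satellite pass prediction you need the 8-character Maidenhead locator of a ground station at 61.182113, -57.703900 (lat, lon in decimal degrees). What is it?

GP11de53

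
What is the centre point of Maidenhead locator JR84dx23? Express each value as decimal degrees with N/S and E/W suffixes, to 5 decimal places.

84.97292° N, 16.27083° E

Field J=9, R=17: +9·20° lon, +17·10° lat → SW at lon 0°, lat 80°.
Square 8, 4: +8·2° lon, +4·1° lat → SW at lon 16°, lat 84°.
Subsquare d=3, x=23: +3·0.0833333° lon, +23·0.0416667° lat → SW at lon 16.25°, lat 84.9583°.
Extended square 2, 3: +2·0.00833333° lon, +3·0.00416667° lat → SW at lon 16.2667°, lat 84.9708°.
Cell spans 0.00833333° lon × 0.00416667° lat. Centre is SW corner plus half of each.
latitude 84.97292° N, longitude 16.27083° E.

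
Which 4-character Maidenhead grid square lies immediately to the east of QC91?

Longitude square 9; +1 → 10, wraps to 0, carry into field.
Longitude field Q = 16; +1 → 17 = R.
The latitude characters are unchanged.

RC01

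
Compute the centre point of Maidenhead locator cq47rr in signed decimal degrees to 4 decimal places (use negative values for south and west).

77.7292, -130.5417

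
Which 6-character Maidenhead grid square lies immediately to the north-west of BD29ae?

BD19xf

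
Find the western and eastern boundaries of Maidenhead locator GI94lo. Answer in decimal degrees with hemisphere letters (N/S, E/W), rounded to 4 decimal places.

41.0833° W, 41.0000° W

Field G=6, I=8: +6·20° lon, +8·10° lat → SW at lon -60°, lat -10°.
Square 9, 4: +9·2° lon, +4·1° lat → SW at lon -42°, lat -6°.
Subsquare l=11, o=14: +11·0.0833333° lon, +14·0.0416667° lat → SW at lon -41.0833°, lat -5.41667°.
Cell spans 0.0833333° lon × 0.0416667° lat.
west 41.0833° W, east 41.0000° W.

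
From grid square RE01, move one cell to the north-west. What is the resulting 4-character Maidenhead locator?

Longitude square 0; −1 → -1, wraps to 9, carry into field.
Longitude field R = 17; −1 → 16 = Q.
Latitude square 1; +1 → 2.

QE92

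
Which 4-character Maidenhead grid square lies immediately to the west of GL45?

GL35

Longitude square 4; −1 → 3.
The latitude characters are unchanged.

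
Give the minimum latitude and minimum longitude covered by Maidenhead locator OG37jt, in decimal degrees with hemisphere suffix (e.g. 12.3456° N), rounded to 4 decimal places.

22.2083° S, 106.7500° E

Field O=14, G=6: +14·20° lon, +6·10° lat → SW at lon 100°, lat -30°.
Square 3, 7: +3·2° lon, +7·1° lat → SW at lon 106°, lat -23°.
Subsquare j=9, t=19: +9·0.0833333° lon, +19·0.0416667° lat → SW at lon 106.75°, lat -22.2083°.
latitude 22.2083° S, longitude 106.7500° E.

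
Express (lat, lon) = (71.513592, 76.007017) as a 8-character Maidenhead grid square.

Add 180° to longitude and 90° to latitude: 256.00702, 161.51359.
Field: 256.00702/20 → 12 → M, 161.51359/10 → 16 → Q; chars MQ.
Square: 16.00702/2 → 8, 1.51359/1 → 1; chars 81.
Subsquare: 0.00702/0.0833333 → 0 → a, 0.51359/0.0416667 → 12 → m; chars am.
Extended square: 0.00702/0.00833333 → 0, 0.01359/0.00416667 → 3; chars 03.

MQ81am03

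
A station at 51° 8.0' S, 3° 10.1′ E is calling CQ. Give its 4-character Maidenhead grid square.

Shift to the Maidenhead origin (180°W, 90°S): lon 183.17, lat 38.87.
Field (20°×10°, letters A–R): lon ⌊183.17/20⌋ = 9 → J; lat ⌊38.87/10⌋ = 3 → D.
Square (2°×1°, digits 0–9): lon ⌊3.17/2⌋ = 1; lat ⌊8.87/1⌋ = 8.

JD18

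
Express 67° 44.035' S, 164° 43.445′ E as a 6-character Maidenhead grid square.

RC22ig

Add 180° to longitude and 90° to latitude: 344.7241, 22.2661.
Field: 344.7241/20 → 17 → R, 22.2661/10 → 2 → C; chars RC.
Square: 4.7241/2 → 2, 2.2661/1 → 2; chars 22.
Subsquare: 0.7241/0.0833333 → 8 → i, 0.2661/0.0416667 → 6 → g; chars ig.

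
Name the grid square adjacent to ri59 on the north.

RJ50

Latitude square 9; +1 → 10, wraps to 0, carry into field.
Latitude field I = 8; +1 → 9 = J.
The longitude characters are unchanged.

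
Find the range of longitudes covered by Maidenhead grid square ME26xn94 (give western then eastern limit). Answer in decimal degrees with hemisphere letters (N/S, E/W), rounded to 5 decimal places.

65.99167° E, 66.00000° E

Field M=12, E=4: +12·20° lon, +4·10° lat → SW at lon 60°, lat -50°.
Square 2, 6: +2·2° lon, +6·1° lat → SW at lon 64°, lat -44°.
Subsquare x=23, n=13: +23·0.0833333° lon, +13·0.0416667° lat → SW at lon 65.9167°, lat -43.4583°.
Extended square 9, 4: +9·0.00833333° lon, +4·0.00416667° lat → SW at lon 65.9917°, lat -43.4417°.
Cell spans 0.00833333° lon × 0.00416667° lat.
west 65.99167° E, east 66.00000° E.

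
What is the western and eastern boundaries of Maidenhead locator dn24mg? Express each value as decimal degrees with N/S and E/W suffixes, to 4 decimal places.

115.0000° W, 114.9167° W

Field D=3, N=13: +3·20° lon, +13·10° lat → SW at lon -120°, lat 40°.
Square 2, 4: +2·2° lon, +4·1° lat → SW at lon -116°, lat 44°.
Subsquare m=12, g=6: +12·0.0833333° lon, +6·0.0416667° lat → SW at lon -115°, lat 44.25°.
Cell spans 0.0833333° lon × 0.0416667° lat.
west 115.0000° W, east 114.9167° W.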